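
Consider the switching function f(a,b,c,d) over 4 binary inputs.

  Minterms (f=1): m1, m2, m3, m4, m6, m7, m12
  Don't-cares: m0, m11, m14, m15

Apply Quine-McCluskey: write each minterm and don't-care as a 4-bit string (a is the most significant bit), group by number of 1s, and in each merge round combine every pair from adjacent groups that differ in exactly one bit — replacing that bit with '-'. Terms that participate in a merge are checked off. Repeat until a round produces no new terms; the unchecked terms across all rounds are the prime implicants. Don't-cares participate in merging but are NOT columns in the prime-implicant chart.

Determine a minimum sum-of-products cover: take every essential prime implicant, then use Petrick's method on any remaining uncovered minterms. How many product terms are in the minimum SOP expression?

size-2^0 implicants → 0000(✓)  0001(✓)  0010(✓)  0011(✓)  0100(✓)  0110(✓)  0111(✓)  1011(✓)  1100(✓)  1110(✓)  1111(✓)
size-2^1 implicants → -011(✓)  -100(✓)  -110(✓)  -111(✓)  0-00(✓)  0-10(✓)  0-11(✓)  00-0(✓)  00-1(✓)  000-(✓)  001-(✓)  01-0(✓)  011-(✓)  1-11(✓)  11-0(✓)  111-(✓)
size-2^2 implicants → --11  -1-0  -11-  0--0  0-1-  00--
Unchecked terms (primes): --11, -1-0, -11-, 0--0, 0-1-, 00--
Minterm coverage:
  m1 ⊆ 00-- [E]
  m2 ⊆ 0--0,0-1-,00--
  m3 ⊆ --11,0-1-,00--
  m4 ⊆ -1-0,0--0
  m6 ⊆ -1-0,-11-,0--0,0-1-
  m7 ⊆ --11,-11-,0-1-
  m12 ⊆ -1-0 [E]
E = {-1-0, 00--}
Petrick residual → --11
Cover = cd + bd' + a'b'  |cover|=3

3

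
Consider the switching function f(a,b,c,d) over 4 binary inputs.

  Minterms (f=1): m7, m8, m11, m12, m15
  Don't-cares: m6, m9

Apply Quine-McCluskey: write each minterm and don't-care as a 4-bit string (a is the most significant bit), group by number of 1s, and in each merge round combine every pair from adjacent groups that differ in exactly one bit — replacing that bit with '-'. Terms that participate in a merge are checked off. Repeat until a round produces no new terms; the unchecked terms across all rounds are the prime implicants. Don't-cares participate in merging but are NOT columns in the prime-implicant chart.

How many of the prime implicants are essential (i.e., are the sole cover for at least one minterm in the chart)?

[col 0] 0110*, 0111*, 1000*, 1001*, 1011*, 1100*, 1111*
[col 1] -111, 011-, 1-00, 1-11, 10-1, 100-
Prime implicants: -111, 011-, 1-00, 1-11, 10-1, 100-
PI chart (minterm → PIs covering it):
  7 | -111,011-
  8 | 1-00,100-
  11 | 1-11,10-1
  12 | 1-00  (sole → essential)
  15 | -111,1-11
Essential prime implicants: 1-00

1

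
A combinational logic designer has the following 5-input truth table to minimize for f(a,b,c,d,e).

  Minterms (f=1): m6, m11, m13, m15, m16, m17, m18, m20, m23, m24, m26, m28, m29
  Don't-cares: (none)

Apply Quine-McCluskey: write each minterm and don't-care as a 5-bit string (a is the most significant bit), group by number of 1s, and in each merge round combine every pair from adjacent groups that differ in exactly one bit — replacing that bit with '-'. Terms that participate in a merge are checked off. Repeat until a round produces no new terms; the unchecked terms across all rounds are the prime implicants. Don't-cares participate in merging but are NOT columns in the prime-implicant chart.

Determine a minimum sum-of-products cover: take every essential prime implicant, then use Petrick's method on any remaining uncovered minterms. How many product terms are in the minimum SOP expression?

7

Round 0: 00110 01011✓ 01101✓ 01111✓ 10000✓ 10001✓ 10010✓ 10100✓ 10111 11000✓ 11010✓ 11100✓ 11101✓
Round 1: -1101 01-11 011-1 1-000✓ 1-010✓ 1-100✓ 10-00✓ 100-0✓ 1000- 11-00✓ 110-0✓ 1110-
Round 2: 1--00 1-0-0
PIs = {-1101, 00110, 01-11, 011-1, 1--00, 1-0-0, 1000-, 10111, 1110-}
Coverage chart:
  m6: 00110 ←essential
  m11: 01-11 ←essential
  m13: -1101,011-1
  m15: 01-11,011-1
  m16: 1--00,1-0-0,1000-
  m17: 1000- ←essential
  m18: 1-0-0 ←essential
  m20: 1--00 ←essential
  m23: 10111 ←essential
  m24: 1--00,1-0-0
  m26: 1-0-0 ←essential
  m28: 1--00,1110-
  m29: -1101,1110-
Essential: 00110, 01-11, 1--00, 1-0-0, 1000-, 10111
Petrick residual → -1101
Min cover (7 terms): bcd'e + a'b'cde' + a'bde + ad'e' + ac'e' + ab'c'd' + ab'cde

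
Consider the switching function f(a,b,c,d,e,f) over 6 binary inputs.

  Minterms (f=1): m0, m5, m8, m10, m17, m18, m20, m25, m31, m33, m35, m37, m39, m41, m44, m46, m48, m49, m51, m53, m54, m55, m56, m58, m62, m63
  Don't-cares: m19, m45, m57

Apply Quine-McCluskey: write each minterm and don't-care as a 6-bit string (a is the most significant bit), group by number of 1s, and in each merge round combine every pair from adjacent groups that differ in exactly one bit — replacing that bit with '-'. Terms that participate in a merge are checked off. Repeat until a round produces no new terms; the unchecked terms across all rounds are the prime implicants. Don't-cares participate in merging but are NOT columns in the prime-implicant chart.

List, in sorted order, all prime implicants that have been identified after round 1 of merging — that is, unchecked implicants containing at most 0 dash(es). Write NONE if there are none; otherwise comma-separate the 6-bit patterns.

Round 0: 000000✓ 000101✓ 001000✓ 001010✓ 010001✓ 010010✓ 010011✓ 010100 011001✓ 011111✓ 100001✓ 100011✓ 100101✓ 100111✓ 101001✓ 101100✓ 101101✓ 101110✓ 110000✓ 110001✓ 110011✓ 110101✓ 110110✓ 110111✓ 111000✓ 111001✓ 111010✓ 111110✓ 111111✓
Round 1: -00101 -10001✓ -10011✓ -11001✓ -11111 00-000 0010-0 01-001✓ 0100-1✓ 01001- 1-0001✓ 1-0011✓ 1-0101✓ 1-0111✓ 1-1001✓ 1-1110 10-001✓ 10-101✓ 100-01✓ 100-11✓ 1000-1✓ 1001-1✓ 101-01✓ 1011-0 10110- 11-000✓ 11-001✓ 11-110✓ 11-111✓ 110-01✓ 110-11✓ 1100-1✓ 11000-✓ 1101-1✓ 11011-✓ 111-10 1110-0 11100-✓ 11111-✓
Round 2: -1-001 -100-1 1--001 1-0-01✓ 1-0-11✓ 1-00-1✓ 1-01-1✓ 10--01 100--1✓ 11-00- 11-11- 110--1✓
Round 3: 1-0--1
PIs = {-00101, -1-001, -100-1, -11111, 00-000, 0010-0, 01001-, 010100, 1--001, 1-0--1, 1-1110, 10--01, 1011-0, 10110-, 11-00-, 11-11-, 111-10, 1110-0}

010100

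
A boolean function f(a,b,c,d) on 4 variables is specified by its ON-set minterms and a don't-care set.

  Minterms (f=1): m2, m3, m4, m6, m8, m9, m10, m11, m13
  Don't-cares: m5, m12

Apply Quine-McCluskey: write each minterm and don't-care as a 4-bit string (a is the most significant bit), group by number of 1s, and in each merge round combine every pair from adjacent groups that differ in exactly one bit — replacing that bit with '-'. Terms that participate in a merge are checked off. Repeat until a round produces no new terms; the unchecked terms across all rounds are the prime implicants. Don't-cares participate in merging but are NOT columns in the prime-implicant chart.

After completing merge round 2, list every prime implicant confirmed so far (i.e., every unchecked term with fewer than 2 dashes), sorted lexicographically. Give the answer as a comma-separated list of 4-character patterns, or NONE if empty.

size-2^0 implicants → 0010(✓)  0011(✓)  0100(✓)  0101(✓)  0110(✓)  1000(✓)  1001(✓)  1010(✓)  1011(✓)  1100(✓)  1101(✓)
size-2^1 implicants → -010(✓)  -011(✓)  -100(✓)  -101(✓)  0-10  001-(✓)  01-0  010-(✓)  1-00(✓)  1-01(✓)  10-0(✓)  10-1(✓)  100-(✓)  101-(✓)  110-(✓)
size-2^2 implicants → -01-  -10-  1-0-  10--
Unchecked terms (primes): -01-, -10-, 0-10, 01-0, 1-0-, 10--

0-10, 01-0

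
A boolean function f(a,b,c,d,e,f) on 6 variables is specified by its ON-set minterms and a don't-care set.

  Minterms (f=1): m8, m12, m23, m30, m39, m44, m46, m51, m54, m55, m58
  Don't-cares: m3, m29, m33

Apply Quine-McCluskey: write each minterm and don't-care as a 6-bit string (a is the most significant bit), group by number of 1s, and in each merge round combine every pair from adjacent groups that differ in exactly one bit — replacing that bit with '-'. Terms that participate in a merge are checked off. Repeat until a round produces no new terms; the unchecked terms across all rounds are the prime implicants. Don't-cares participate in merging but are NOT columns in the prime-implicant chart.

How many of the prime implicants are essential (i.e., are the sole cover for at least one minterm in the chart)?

[col 0] 000011, 001000*, 001100*, 010111*, 011101, 011110, 100001, 100111*, 101100*, 101110*, 110011*, 110110*, 110111*, 111010
[col 1] -01100, -10111, 001-00, 1-0111, 1011-0, 110-11, 11011-
Prime implicants: -01100, -10111, 000011, 001-00, 011101, 011110, 1-0111, 100001, 1011-0, 110-11, 11011-, 111010
PI chart (minterm → PIs covering it):
  8 | 001-00  (sole → essential)
  12 | -01100,001-00
  23 | -10111  (sole → essential)
  30 | 011110  (sole → essential)
  39 | 1-0111  (sole → essential)
  44 | -01100,1011-0
  46 | 1011-0  (sole → essential)
  51 | 110-11  (sole → essential)
  54 | 11011-  (sole → essential)
  55 | -10111,1-0111,110-11,11011-
  58 | 111010  (sole → essential)
Essential prime implicants: -10111, 001-00, 011110, 1-0111, 1011-0, 110-11, 11011-, 111010

8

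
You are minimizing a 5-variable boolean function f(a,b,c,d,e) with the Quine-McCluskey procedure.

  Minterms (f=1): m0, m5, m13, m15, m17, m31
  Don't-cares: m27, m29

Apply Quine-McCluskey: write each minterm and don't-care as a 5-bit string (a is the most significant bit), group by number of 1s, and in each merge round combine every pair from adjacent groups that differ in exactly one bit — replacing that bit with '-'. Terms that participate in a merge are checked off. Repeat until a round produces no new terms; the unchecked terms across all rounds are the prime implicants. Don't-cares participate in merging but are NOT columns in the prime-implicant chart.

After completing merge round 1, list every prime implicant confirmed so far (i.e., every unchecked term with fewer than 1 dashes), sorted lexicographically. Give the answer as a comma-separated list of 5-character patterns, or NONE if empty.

00000, 10001

[col 0] 00000, 00101*, 01101*, 01111*, 10001, 11011*, 11101*, 11111*
[col 1] -1101*, -1111*, 0-101, 011-1*, 11-11, 111-1*
[col 2] -11-1
Prime implicants: -11-1, 0-101, 00000, 10001, 11-11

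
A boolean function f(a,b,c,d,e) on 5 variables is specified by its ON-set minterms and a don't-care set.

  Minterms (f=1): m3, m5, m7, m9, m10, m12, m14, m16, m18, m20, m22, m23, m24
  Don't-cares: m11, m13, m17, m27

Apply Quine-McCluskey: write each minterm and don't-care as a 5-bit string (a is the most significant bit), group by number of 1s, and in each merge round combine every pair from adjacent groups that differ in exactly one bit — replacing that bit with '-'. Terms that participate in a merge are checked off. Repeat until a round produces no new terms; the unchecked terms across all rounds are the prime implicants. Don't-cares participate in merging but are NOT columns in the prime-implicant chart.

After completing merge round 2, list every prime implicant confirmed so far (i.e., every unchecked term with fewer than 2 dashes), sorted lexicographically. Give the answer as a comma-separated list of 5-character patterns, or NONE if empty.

size-2^0 implicants → 00011(✓)  00101(✓)  00111(✓)  01001(✓)  01010(✓)  01011(✓)  01100(✓)  01101(✓)  01110(✓)  10000(✓)  10001(✓)  10010(✓)  10100(✓)  10110(✓)  10111(✓)  11000(✓)  11011(✓)
size-2^1 implicants → -0111  -1011  0-011  0-101  00-11  001-1  01-01  01-10  010-1  0101-  011-0  0110-  1-000  10-00(✓)  10-10(✓)  100-0(✓)  1000-  101-0(✓)  1011-
size-2^2 implicants → 10--0
Unchecked terms (primes): -0111, -1011, 0-011, 0-101, 00-11, 001-1, 01-01, 01-10, 010-1, 0101-, 011-0, 0110-, 1-000, 10--0, 1000-, 1011-

-0111, -1011, 0-011, 0-101, 00-11, 001-1, 01-01, 01-10, 010-1, 0101-, 011-0, 0110-, 1-000, 1000-, 1011-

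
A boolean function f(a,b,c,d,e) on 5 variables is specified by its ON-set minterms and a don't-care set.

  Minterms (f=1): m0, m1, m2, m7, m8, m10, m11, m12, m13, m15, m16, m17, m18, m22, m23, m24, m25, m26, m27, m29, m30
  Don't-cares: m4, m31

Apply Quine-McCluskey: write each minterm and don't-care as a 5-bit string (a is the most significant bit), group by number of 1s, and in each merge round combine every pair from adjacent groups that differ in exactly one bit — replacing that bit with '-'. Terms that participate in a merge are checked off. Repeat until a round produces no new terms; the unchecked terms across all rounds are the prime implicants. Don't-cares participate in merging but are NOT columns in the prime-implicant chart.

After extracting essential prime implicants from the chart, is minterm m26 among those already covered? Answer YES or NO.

[col 0] 00000*, 00001*, 00010*, 00100*, 00111*, 01000*, 01010*, 01011*, 01100*, 01101*, 01111*, 10000*, 10001*, 10010*, 10110*, 10111*, 11000*, 11001*, 11010*, 11011*, 11101*, 11110*, 11111*
[col 1] -0000*, -0001*, -0010*, -0111*, -1000*, -1010*, -1011*, -1101*, -1111*, 0-000*, 0-010*, 0-100*, 0-111*, 00-00*, 000-0*, 0000-*, 01-00*, 01-11*, 010-0*, 0101-*, 011-1*, 0110-, 1-000*, 1-001*, 1-010*, 1-110*, 1-111*, 10-10*, 100-0*, 1000-*, 1011-*, 11-01*, 11-10*, 11-11*, 110-0*, 110-1*, 1100-*, 1101-*, 111-1*, 1111-*
[col 2] --000*, --010*, --111, -00-0*, -000-, -1-11, -10-0*, -101-, -11-1, 0--00, 0-0-0*, 1--10, 1-0-0*, 1-00-, 1-11-, 11--1, 11-1-, 110--
[col 3] --0-0
Prime implicants: --0-0, --111, -000-, -1-11, -101-, -11-1, 0--00, 0110-, 1--10, 1-00-, 1-11-, 11--1, 11-1-, 110--
PI chart (minterm → PIs covering it):
  0 | --0-0,-000-,0--00
  1 | -000-  (sole → essential)
  2 | --0-0  (sole → essential)
  7 | --111  (sole → essential)
  8 | --0-0,0--00
  10 | --0-0,-101-
  11 | -1-11,-101-
  12 | 0--00,0110-
  13 | -11-1,0110-
  15 | --111,-1-11,-11-1
  16 | --0-0,-000-,1-00-
  17 | -000-,1-00-
  18 | --0-0,1--10
  22 | 1--10,1-11-
  23 | --111,1-11-
  24 | --0-0,1-00-,110--
  25 | 1-00-,11--1,110--
  26 | --0-0,-101-,1--10,11-1-,110--
  27 | -1-11,-101-,11--1,11-1-,110--
  29 | -11-1,11--1
  30 | 1--10,1-11-,11-1-
Essential prime implicants: --0-0, --111, -000-

YES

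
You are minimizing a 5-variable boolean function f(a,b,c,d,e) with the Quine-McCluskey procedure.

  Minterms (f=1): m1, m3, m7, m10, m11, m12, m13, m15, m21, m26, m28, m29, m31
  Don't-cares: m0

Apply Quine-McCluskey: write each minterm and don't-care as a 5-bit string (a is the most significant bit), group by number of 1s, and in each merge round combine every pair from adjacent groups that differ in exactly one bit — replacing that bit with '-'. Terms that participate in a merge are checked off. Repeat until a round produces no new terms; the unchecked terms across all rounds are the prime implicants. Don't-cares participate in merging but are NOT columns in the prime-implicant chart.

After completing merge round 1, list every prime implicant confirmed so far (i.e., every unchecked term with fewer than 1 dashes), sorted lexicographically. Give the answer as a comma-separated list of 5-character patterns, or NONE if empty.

Round 0: 00000✓ 00001✓ 00011✓ 00111✓ 01010✓ 01011✓ 01100✓ 01101✓ 01111✓ 10101✓ 11010✓ 11100✓ 11101✓ 11111✓
Round 1: -1010 -1100✓ -1101✓ -1111✓ 0-011✓ 0-111✓ 00-11✓ 000-1 0000- 01-11✓ 0101- 011-1✓ 0110-✓ 1-101 111-1✓ 1110-✓
Round 2: -11-1 -110- 0--11
PIs = {-1010, -11-1, -110-, 0--11, 000-1, 0000-, 0101-, 1-101}

NONE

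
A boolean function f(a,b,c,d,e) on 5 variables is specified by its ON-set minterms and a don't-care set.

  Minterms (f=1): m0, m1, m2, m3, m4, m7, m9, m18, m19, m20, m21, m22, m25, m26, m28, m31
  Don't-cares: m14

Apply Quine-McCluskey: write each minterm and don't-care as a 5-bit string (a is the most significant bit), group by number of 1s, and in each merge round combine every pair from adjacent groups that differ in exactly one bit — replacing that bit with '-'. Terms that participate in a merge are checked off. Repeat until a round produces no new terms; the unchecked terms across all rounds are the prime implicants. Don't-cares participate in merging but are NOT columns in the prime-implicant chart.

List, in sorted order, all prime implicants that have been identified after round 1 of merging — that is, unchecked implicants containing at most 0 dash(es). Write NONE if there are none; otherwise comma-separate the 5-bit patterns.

[col 0] 00000*, 00001*, 00010*, 00011*, 00100*, 00111*, 01001*, 01110, 10010*, 10011*, 10100*, 10101*, 10110*, 11001*, 11010*, 11100*, 11111
[col 1] -0010*, -0011*, -0100, -1001, 0-001, 00-00, 00-11, 000-0*, 000-1*, 0000-*, 0001-*, 1-010, 1-100, 10-10, 1001-*, 101-0, 1010-
[col 2] -001-, 000--
Prime implicants: -001-, -0100, -1001, 0-001, 00-00, 00-11, 000--, 01110, 1-010, 1-100, 10-10, 101-0, 1010-, 11111

01110, 11111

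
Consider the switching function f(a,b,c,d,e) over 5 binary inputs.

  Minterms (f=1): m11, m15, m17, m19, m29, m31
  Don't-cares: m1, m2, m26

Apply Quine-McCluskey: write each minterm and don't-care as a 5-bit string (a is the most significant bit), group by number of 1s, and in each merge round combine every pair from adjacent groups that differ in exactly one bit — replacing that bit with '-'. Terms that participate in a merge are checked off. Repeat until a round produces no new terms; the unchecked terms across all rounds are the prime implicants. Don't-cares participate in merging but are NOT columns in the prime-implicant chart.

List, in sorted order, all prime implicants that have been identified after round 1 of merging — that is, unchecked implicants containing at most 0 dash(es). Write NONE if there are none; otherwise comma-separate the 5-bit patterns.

00010, 11010

[col 0] 00001*, 00010, 01011*, 01111*, 10001*, 10011*, 11010, 11101*, 11111*
[col 1] -0001, -1111, 01-11, 100-1, 111-1
Prime implicants: -0001, -1111, 00010, 01-11, 100-1, 11010, 111-1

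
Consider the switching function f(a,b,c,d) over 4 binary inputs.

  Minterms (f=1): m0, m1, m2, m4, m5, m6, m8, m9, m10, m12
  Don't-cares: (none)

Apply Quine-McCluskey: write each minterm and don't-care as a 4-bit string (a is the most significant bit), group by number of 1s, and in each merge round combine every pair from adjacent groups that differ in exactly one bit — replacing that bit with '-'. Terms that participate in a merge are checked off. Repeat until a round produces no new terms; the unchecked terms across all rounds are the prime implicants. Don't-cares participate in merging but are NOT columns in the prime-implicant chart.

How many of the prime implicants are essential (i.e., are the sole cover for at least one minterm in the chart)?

5

[col 0] 0000*, 0001*, 0010*, 0100*, 0101*, 0110*, 1000*, 1001*, 1010*, 1100*
[col 1] -000*, -001*, -010*, -100*, 0-00*, 0-01*, 0-10*, 00-0*, 000-*, 01-0*, 010-*, 1-00*, 10-0*, 100-*
[col 2] --00, -0-0, -00-, 0--0, 0-0-
Prime implicants: --00, -0-0, -00-, 0--0, 0-0-
PI chart (minterm → PIs covering it):
  0 | --00,-0-0,-00-,0--0,0-0-
  1 | -00-,0-0-
  2 | -0-0,0--0
  4 | --00,0--0,0-0-
  5 | 0-0-  (sole → essential)
  6 | 0--0  (sole → essential)
  8 | --00,-0-0,-00-
  9 | -00-  (sole → essential)
  10 | -0-0  (sole → essential)
  12 | --00  (sole → essential)
Essential prime implicants: --00, -0-0, -00-, 0--0, 0-0-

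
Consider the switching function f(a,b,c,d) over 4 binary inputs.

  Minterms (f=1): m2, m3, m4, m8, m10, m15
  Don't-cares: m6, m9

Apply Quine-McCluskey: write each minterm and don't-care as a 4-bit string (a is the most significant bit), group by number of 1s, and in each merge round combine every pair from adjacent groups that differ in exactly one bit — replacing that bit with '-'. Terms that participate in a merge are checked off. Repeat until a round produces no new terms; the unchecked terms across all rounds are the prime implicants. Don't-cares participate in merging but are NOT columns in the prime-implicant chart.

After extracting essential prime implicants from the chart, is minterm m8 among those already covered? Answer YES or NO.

Round 0: 0010✓ 0011✓ 0100✓ 0110✓ 1000✓ 1001✓ 1010✓ 1111
Round 1: -010 0-10 001- 01-0 10-0 100-
PIs = {-010, 0-10, 001-, 01-0, 10-0, 100-, 1111}
Coverage chart:
  m2: -010,0-10,001-
  m3: 001- ←essential
  m4: 01-0 ←essential
  m8: 10-0,100-
  m10: -010,10-0
  m15: 1111 ←essential
Essential: 001-, 01-0, 1111

NO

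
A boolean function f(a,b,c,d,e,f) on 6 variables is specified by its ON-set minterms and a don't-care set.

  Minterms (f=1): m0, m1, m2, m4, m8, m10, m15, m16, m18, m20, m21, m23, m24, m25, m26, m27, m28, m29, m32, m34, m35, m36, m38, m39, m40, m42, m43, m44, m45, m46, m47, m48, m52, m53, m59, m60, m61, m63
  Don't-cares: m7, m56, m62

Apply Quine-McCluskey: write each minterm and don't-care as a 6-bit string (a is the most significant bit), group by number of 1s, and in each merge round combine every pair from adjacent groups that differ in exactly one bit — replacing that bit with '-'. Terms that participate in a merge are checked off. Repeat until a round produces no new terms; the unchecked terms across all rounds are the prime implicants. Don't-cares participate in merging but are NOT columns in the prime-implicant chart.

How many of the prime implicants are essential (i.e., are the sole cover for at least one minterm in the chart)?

7

size-2^0 implicants → 000000(✓)  000001(✓)  000010(✓)  000100(✓)  000111(✓)  001000(✓)  001010(✓)  001111(✓)  010000(✓)  010010(✓)  010100(✓)  010101(✓)  010111(✓)  011000(✓)  011001(✓)  011010(✓)  011011(✓)  011100(✓)  011101(✓)  100000(✓)  100010(✓)  100011(✓)  100100(✓)  100110(✓)  100111(✓)  101000(✓)  101010(✓)  101011(✓)  101100(✓)  101101(✓)  101110(✓)  101111(✓)  110000(✓)  110100(✓)  110101(✓)  111000(✓)  111011(✓)  111100(✓)  111101(✓)  111110(✓)  111111(✓)
size-2^1 implicants → -00000(✓)  -00010(✓)  -00100(✓)  -00111(✓)  -01000(✓)  -01010(✓)  -01111(✓)  -10000(✓)  -10100(✓)  -10101(✓)  -11000(✓)  -11011  -11100(✓)  -11101(✓)  0-0000(✓)  0-0010(✓)  0-0100(✓)  0-0111  0-1000(✓)  0-1010(✓)  00-000(✓)  00-010(✓)  00-111(✓)  000-00(✓)  0000-0(✓)  00000-  0010-0(✓)  01-000(✓)  01-010(✓)  01-100(✓)  01-101(✓)  010-00(✓)  0100-0(✓)  0101-1  01010-(✓)  011-00(✓)  011-01(✓)  0110-0(✓)  0110-1(✓)  01100-(✓)  01101-(✓)  01110-(✓)  1-0000(✓)  1-0100(✓)  1-1000(✓)  1-1011(✓)  1-1100(✓)  1-1101(✓)  1-1110(✓)  1-1111(✓)  10-000(✓)  10-010(✓)  10-011(✓)  10-100(✓)  10-110(✓)  10-111(✓)  100-00(✓)  100-10(✓)  100-11(✓)  1000-0(✓)  10001-(✓)  1001-0(✓)  10011-(✓)  101-00(✓)  101-10(✓)  101-11(✓)  1010-0(✓)  10101-(✓)  1011-0(✓)  1011-1(✓)  10110-(✓)  10111-(✓)  11-000(✓)  11-100(✓)  11-101(✓)  110-00(✓)  11010-(✓)  111-00(✓)  111-11(✓)  1111-0(✓)  1111-1(✓)  11110-(✓)  11111-(✓)
size-2^2 implicants → --0000(✓)  --0100(✓)  --1000(✓)  -0-000(✓)  -0-010(✓)  -0-111  -00-00(✓)  -000-0(✓)  -010-0(✓)  -1-000(✓)  -1-100(✓)  -1-101(✓)  -10-00(✓)  -1010-(✓)  -11-00(✓)  -1110-(✓)  0--000(✓)  0--010(✓)  0-0-00(✓)  0-00-0(✓)  0-10-0(✓)  00-0-0(✓)  01--00(✓)  01-0-0(✓)  01-10-(✓)  011-0-  0110--  1--000(✓)  1--100(✓)  1-0-00(✓)  1-1-00(✓)  1-1-11  1-11-0(✓)  1-11-1(✓)  1-110-(✓)  1-111-(✓)  10--00(✓)  10--10(✓)  10--11(✓)  10-0-0(✓)  10-01-(✓)  10-1-0(✓)  10-11-(✓)  100--0(✓)  100-1-(✓)  101--0(✓)  101-1-(✓)  1011--(✓)  11--00(✓)  11-10-(✓)  1111--(✓)
size-2^3 implicants → ---000  --0-00  -0-0-0  -1--00  -1-10-  0--0-0  1---00  1-11--  10---0  10--1-
Unchecked terms (primes): ---000, --0-00, -0-0-0, -0-111, -1--00, -1-10-, -11011, 0--0-0, 0-0111, 00000-, 0101-1, 011-0-, 0110--, 1---00, 1-1-11, 1-11--, 10---0, 10--1-
Minterm coverage:
  m0 ⊆ ---000,--0-00,-0-0-0,0--0-0,00000-
  m1 ⊆ 00000- [E]
  m2 ⊆ -0-0-0,0--0-0
  m4 ⊆ --0-00 [E]
  m8 ⊆ ---000,-0-0-0,0--0-0
  m10 ⊆ -0-0-0,0--0-0
  m15 ⊆ -0-111 [E]
  m16 ⊆ ---000,--0-00,-1--00,0--0-0
  m18 ⊆ 0--0-0 [E]
  m20 ⊆ --0-00,-1--00,-1-10-
  m21 ⊆ -1-10-,0101-1
  m23 ⊆ 0-0111,0101-1
  m24 ⊆ ---000,-1--00,0--0-0,011-0-,0110--
  m25 ⊆ 011-0-,0110--
  m26 ⊆ 0--0-0,0110--
  m27 ⊆ -11011,0110--
  m28 ⊆ -1--00,-1-10-,011-0-
  m29 ⊆ -1-10-,011-0-
  m32 ⊆ ---000,--0-00,-0-0-0,1---00,10---0
  m34 ⊆ -0-0-0,10---0,10--1-
  m35 ⊆ 10--1- [E]
  m36 ⊆ --0-00,1---00,10---0
  m38 ⊆ 10---0,10--1-
  m39 ⊆ -0-111,10--1-
  m40 ⊆ ---000,-0-0-0,1---00,10---0
  m42 ⊆ -0-0-0,10---0,10--1-
  m43 ⊆ 1-1-11,10--1-
  m44 ⊆ 1---00,1-11--,10---0
  m45 ⊆ 1-11-- [E]
  m46 ⊆ 1-11--,10---0,10--1-
  m47 ⊆ -0-111,1-1-11,1-11--,10--1-
  m48 ⊆ ---000,--0-00,-1--00,1---00
  m52 ⊆ --0-00,-1--00,-1-10-,1---00
  m53 ⊆ -1-10- [E]
  m59 ⊆ -11011,1-1-11
  m60 ⊆ -1--00,-1-10-,1---00,1-11--
  m61 ⊆ -1-10-,1-11--
  m63 ⊆ 1-1-11,1-11--
E = {--0-00, -0-111, -1-10-, 0--0-0, 00000-, 1-11--, 10--1-}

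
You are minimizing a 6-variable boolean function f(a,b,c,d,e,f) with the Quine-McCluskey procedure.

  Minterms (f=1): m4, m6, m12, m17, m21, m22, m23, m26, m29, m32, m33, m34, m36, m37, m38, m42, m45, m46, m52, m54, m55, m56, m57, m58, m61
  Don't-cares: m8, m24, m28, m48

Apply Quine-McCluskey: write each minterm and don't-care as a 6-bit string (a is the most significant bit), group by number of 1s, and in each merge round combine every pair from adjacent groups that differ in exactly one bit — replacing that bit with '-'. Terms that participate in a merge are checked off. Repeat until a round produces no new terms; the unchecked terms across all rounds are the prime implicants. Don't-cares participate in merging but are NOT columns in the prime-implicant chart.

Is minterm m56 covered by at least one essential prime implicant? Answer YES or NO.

YES

size-2^0 implicants → 000100(✓)  000110(✓)  001000(✓)  001100(✓)  010001(✓)  010101(✓)  010110(✓)  010111(✓)  011000(✓)  011010(✓)  011100(✓)  011101(✓)  100000(✓)  100001(✓)  100010(✓)  100100(✓)  100101(✓)  100110(✓)  101010(✓)  101101(✓)  101110(✓)  110000(✓)  110100(✓)  110110(✓)  110111(✓)  111000(✓)  111001(✓)  111010(✓)  111101(✓)
size-2^1 implicants → -00100(✓)  -00110(✓)  -10110(✓)  -10111(✓)  -11000(✓)  -11010(✓)  -11101  0-0110(✓)  0-1000(✓)  0-1100(✓)  00-100  0001-0(✓)  001-00(✓)  01-101  010-01  0101-1  01011-(✓)  011-00(✓)  0110-0(✓)  01110-  1-0000(✓)  1-0100(✓)  1-0110(✓)  1-1010  1-1101  10-010(✓)  10-101  10-110(✓)  100-00(✓)  100-01(✓)  100-10(✓)  1000-0(✓)  10000-(✓)  1001-0(✓)  10010-(✓)  101-10(✓)  11-000  110-00(✓)  1101-0(✓)  11011-(✓)  111-01  1110-0(✓)  11100-
size-2^2 implicants → --0110  -001-0  -1011-  -110-0  0-1-00  1-0-00  1-01-0  10--10  100--0  100-0-
Unchecked terms (primes): --0110, -001-0, -1011-, -110-0, -11101, 0-1-00, 00-100, 01-101, 010-01, 0101-1, 01110-, 1-0-00, 1-01-0, 1-1010, 1-1101, 10--10, 10-101, 100--0, 100-0-, 11-000, 111-01, 11100-
Minterm coverage:
  m4 ⊆ -001-0,00-100
  m6 ⊆ --0110,-001-0
  m12 ⊆ 0-1-00,00-100
  m17 ⊆ 010-01 [E]
  m21 ⊆ 01-101,010-01,0101-1
  m22 ⊆ --0110,-1011-
  m23 ⊆ -1011-,0101-1
  m26 ⊆ -110-0 [E]
  m29 ⊆ -11101,01-101,01110-
  m32 ⊆ 1-0-00,100--0,100-0-
  m33 ⊆ 100-0- [E]
  m34 ⊆ 10--10,100--0
  m36 ⊆ -001-0,1-0-00,1-01-0,100--0,100-0-
  m37 ⊆ 10-101,100-0-
  m38 ⊆ --0110,-001-0,1-01-0,10--10,100--0
  m42 ⊆ 1-1010,10--10
  m45 ⊆ 1-1101,10-101
  m46 ⊆ 10--10 [E]
  m52 ⊆ 1-0-00,1-01-0
  m54 ⊆ --0110,-1011-,1-01-0
  m55 ⊆ -1011- [E]
  m56 ⊆ -110-0,11-000,11100-
  m57 ⊆ 111-01,11100-
  m58 ⊆ -110-0,1-1010
  m61 ⊆ -11101,1-1101,111-01
E = {-1011-, -110-0, 010-01, 10--10, 100-0-}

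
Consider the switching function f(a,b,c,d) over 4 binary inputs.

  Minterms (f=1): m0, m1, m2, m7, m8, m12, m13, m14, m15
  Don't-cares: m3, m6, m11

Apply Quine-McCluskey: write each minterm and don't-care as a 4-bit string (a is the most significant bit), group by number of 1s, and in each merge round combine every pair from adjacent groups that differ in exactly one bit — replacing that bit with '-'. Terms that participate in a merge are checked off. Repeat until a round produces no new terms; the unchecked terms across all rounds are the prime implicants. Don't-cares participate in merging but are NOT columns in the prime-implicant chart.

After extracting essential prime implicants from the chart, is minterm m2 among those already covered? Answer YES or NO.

[col 0] 0000*, 0001*, 0010*, 0011*, 0110*, 0111*, 1000*, 1011*, 1100*, 1101*, 1110*, 1111*
[col 1] -000, -011*, -110*, -111*, 0-10*, 0-11*, 00-0*, 00-1*, 000-*, 001-*, 011-*, 1-00, 1-11*, 11-0*, 11-1*, 110-*, 111-*
[col 2] --11, -11-, 0-1-, 00--, 11--
Prime implicants: --11, -000, -11-, 0-1-, 00--, 1-00, 11--
PI chart (minterm → PIs covering it):
  0 | -000,00--
  1 | 00--  (sole → essential)
  2 | 0-1-,00--
  7 | --11,-11-,0-1-
  8 | -000,1-00
  12 | 1-00,11--
  13 | 11--  (sole → essential)
  14 | -11-,11--
  15 | --11,-11-,11--
Essential prime implicants: 00--, 11--

YES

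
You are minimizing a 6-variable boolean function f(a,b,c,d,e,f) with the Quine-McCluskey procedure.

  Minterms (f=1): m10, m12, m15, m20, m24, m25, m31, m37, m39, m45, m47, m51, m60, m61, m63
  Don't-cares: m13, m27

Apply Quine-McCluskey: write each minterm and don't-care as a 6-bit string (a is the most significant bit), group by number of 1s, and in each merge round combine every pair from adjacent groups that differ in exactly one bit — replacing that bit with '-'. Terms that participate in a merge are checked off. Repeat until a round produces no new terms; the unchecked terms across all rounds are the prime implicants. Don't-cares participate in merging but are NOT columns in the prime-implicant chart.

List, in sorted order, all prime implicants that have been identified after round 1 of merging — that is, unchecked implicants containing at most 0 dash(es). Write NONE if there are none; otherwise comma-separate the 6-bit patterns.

001010, 010100, 110011

Round 0: 001010 001100✓ 001101✓ 001111✓ 010100 011000✓ 011001✓ 011011✓ 011111✓ 100101✓ 100111✓ 101101✓ 101111✓ 110011 111100✓ 111101✓ 111111✓
Round 1: -01101✓ -01111✓ -11111✓ 0-1111✓ 0011-1✓ 00110- 011-11 0110-1 01100- 1-1101✓ 1-1111✓ 10-101✓ 10-111✓ 1001-1✓ 1011-1✓ 1111-1✓ 11110-
Round 2: --1111 -011-1 1-11-1 10-1-1
PIs = {--1111, -011-1, 001010, 00110-, 010100, 011-11, 0110-1, 01100-, 1-11-1, 10-1-1, 110011, 11110-}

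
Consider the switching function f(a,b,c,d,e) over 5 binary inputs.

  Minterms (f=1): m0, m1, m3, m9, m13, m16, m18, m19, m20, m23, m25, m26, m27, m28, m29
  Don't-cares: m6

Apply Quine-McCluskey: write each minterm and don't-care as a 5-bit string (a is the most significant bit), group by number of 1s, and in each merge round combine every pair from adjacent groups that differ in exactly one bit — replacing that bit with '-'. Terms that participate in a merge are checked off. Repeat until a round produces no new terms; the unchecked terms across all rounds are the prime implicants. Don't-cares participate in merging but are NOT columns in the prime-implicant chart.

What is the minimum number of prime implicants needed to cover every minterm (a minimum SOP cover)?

[col 0] 00000*, 00001*, 00011*, 00110, 01001*, 01101*, 10000*, 10010*, 10011*, 10100*, 10111*, 11001*, 11010*, 11011*, 11100*, 11101*
[col 1] -0000, -0011, -1001*, -1101*, 0-001, 000-1, 0000-, 01-01*, 1-010*, 1-011*, 1-100, 10-00, 10-11, 100-0, 1001-*, 11-01*, 110-1, 1101-*, 1110-
[col 2] -1-01, 1-01-
Prime implicants: -0000, -0011, -1-01, 0-001, 000-1, 0000-, 00110, 1-01-, 1-100, 10-00, 10-11, 100-0, 110-1, 1110-
PI chart (minterm → PIs covering it):
  0 | -0000,0000-
  1 | 0-001,000-1,0000-
  3 | -0011,000-1
  9 | -1-01,0-001
  13 | -1-01  (sole → essential)
  16 | -0000,10-00,100-0
  18 | 1-01-,100-0
  19 | -0011,1-01-,10-11
  20 | 1-100,10-00
  23 | 10-11  (sole → essential)
  25 | -1-01,110-1
  26 | 1-01-  (sole → essential)
  27 | 1-01-,110-1
  28 | 1-100,1110-
  29 | -1-01,1110-
Essential prime implicants: -1-01, 1-01-, 10-11
Petrick residual → -0000, 000-1, 1-100
Minimum SOP uses 6 PIs: b'c'd'e' + bd'e + a'b'c'e + ac'd + acd'e' + ab'de

6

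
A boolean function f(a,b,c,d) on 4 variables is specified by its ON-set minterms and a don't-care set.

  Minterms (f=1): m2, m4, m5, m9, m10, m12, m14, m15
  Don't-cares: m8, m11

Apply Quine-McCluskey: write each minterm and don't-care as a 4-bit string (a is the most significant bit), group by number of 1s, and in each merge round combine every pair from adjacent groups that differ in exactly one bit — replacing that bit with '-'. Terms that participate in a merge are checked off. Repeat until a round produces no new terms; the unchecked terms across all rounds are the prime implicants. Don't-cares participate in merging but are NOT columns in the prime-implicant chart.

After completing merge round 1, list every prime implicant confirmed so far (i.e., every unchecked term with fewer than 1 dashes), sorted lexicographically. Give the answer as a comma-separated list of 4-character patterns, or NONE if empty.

[col 0] 0010*, 0100*, 0101*, 1000*, 1001*, 1010*, 1011*, 1100*, 1110*, 1111*
[col 1] -010, -100, 010-, 1-00*, 1-10*, 1-11*, 10-0*, 10-1*, 100-*, 101-*, 11-0*, 111-*
[col 2] 1--0, 1-1-, 10--
Prime implicants: -010, -100, 010-, 1--0, 1-1-, 10--

NONE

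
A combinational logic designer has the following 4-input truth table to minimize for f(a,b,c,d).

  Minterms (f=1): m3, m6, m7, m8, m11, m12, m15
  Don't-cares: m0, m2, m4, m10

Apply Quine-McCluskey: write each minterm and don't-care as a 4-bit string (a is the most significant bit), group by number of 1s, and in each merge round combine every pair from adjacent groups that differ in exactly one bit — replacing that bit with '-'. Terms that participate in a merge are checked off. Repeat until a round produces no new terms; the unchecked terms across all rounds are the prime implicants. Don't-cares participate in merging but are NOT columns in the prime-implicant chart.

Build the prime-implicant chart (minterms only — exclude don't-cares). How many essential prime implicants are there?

2

[col 0] 0000*, 0010*, 0011*, 0100*, 0110*, 0111*, 1000*, 1010*, 1011*, 1100*, 1111*
[col 1] -000*, -010*, -011*, -100*, -111*, 0-00*, 0-10*, 0-11*, 00-0*, 001-*, 01-0*, 011-*, 1-00*, 1-11*, 10-0*, 101-*
[col 2] --00, --11, -0-0, -01-, 0--0, 0-1-
Prime implicants: --00, --11, -0-0, -01-, 0--0, 0-1-
PI chart (minterm → PIs covering it):
  3 | --11,-01-,0-1-
  6 | 0--0,0-1-
  7 | --11,0-1-
  8 | --00,-0-0
  11 | --11,-01-
  12 | --00  (sole → essential)
  15 | --11  (sole → essential)
Essential prime implicants: --00, --11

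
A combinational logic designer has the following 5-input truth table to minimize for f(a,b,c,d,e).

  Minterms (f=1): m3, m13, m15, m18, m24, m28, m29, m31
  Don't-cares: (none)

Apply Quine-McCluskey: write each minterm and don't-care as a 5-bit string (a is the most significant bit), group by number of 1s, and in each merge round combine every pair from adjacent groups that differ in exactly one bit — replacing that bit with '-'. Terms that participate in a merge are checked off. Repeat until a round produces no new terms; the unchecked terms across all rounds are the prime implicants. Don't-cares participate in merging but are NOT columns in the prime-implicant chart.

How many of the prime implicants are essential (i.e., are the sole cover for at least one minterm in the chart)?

4

[col 0] 00011, 01101*, 01111*, 10010, 11000*, 11100*, 11101*, 11111*
[col 1] -1101*, -1111*, 011-1*, 11-00, 111-1*, 1110-
[col 2] -11-1
Prime implicants: -11-1, 00011, 10010, 11-00, 1110-
PI chart (minterm → PIs covering it):
  3 | 00011  (sole → essential)
  13 | -11-1  (sole → essential)
  15 | -11-1  (sole → essential)
  18 | 10010  (sole → essential)
  24 | 11-00  (sole → essential)
  28 | 11-00,1110-
  29 | -11-1,1110-
  31 | -11-1  (sole → essential)
Essential prime implicants: -11-1, 00011, 10010, 11-00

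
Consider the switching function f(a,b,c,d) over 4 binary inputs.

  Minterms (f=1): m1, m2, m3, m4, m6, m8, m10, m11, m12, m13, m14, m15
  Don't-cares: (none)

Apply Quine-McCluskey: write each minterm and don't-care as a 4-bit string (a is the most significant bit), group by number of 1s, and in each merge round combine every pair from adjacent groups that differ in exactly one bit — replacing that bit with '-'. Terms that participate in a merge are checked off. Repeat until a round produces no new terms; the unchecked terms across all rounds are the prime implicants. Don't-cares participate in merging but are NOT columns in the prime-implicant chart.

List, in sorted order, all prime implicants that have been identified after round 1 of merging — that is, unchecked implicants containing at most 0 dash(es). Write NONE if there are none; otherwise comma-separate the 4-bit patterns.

NONE

Round 0: 0001✓ 0010✓ 0011✓ 0100✓ 0110✓ 1000✓ 1010✓ 1011✓ 1100✓ 1101✓ 1110✓ 1111✓
Round 1: -010✓ -011✓ -100✓ -110✓ 0-10✓ 00-1 001-✓ 01-0✓ 1-00✓ 1-10✓ 1-11✓ 10-0✓ 101-✓ 11-0✓ 11-1✓ 110-✓ 111-✓
Round 2: --10 -01- -1-0 1--0 1-1- 11--
PIs = {--10, -01-, -1-0, 00-1, 1--0, 1-1-, 11--}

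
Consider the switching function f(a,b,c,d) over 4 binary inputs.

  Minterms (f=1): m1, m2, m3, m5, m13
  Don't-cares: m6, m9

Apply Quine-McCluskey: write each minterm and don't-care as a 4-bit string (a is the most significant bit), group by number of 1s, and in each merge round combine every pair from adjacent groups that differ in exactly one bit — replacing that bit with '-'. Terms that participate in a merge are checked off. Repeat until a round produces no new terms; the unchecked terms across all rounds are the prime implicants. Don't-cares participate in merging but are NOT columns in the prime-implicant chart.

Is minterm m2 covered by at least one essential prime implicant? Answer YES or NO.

Round 0: 0001✓ 0010✓ 0011✓ 0101✓ 0110✓ 1001✓ 1101✓
Round 1: -001✓ -101✓ 0-01✓ 0-10 00-1 001- 1-01✓
Round 2: --01
PIs = {--01, 0-10, 00-1, 001-}
Coverage chart:
  m1: --01,00-1
  m2: 0-10,001-
  m3: 00-1,001-
  m5: --01 ←essential
  m13: --01 ←essential
Essential: --01

NO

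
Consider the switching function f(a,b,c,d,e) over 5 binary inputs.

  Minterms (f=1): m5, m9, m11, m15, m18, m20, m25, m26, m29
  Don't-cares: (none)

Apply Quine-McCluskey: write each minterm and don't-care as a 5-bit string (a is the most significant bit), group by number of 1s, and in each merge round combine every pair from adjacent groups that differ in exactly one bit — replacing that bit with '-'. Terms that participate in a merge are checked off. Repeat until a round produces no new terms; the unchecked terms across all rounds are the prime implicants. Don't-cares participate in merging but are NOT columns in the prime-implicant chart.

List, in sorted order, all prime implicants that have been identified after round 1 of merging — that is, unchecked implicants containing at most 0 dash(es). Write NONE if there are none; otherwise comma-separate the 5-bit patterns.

00101, 10100

Round 0: 00101 01001✓ 01011✓ 01111✓ 10010✓ 10100 11001✓ 11010✓ 11101✓
Round 1: -1001 01-11 010-1 1-010 11-01
PIs = {-1001, 00101, 01-11, 010-1, 1-010, 10100, 11-01}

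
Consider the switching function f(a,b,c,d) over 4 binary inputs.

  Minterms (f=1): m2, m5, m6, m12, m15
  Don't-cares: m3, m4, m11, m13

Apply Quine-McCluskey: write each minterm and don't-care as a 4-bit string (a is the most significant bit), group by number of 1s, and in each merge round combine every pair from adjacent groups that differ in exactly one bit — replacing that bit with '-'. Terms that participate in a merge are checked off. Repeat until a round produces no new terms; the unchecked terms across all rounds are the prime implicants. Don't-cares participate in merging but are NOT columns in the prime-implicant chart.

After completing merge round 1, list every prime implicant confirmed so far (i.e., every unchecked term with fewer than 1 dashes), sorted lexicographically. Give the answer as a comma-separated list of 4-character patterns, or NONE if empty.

[col 0] 0010*, 0011*, 0100*, 0101*, 0110*, 1011*, 1100*, 1101*, 1111*
[col 1] -011, -100*, -101*, 0-10, 001-, 01-0, 010-*, 1-11, 11-1, 110-*
[col 2] -10-
Prime implicants: -011, -10-, 0-10, 001-, 01-0, 1-11, 11-1

NONE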